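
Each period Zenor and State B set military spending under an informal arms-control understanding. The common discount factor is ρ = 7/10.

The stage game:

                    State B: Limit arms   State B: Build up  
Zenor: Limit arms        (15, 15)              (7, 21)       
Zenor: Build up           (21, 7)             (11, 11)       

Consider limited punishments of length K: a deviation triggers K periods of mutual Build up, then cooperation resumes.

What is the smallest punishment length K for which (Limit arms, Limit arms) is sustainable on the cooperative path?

IC: ρ(1−ρ^K)/(1−ρ) ≥ (21−15)/(15−11) = 3/2.
With ρ = 7/10: need 1 − ρ^K ≥ 3/2·(1−7/10)/(7/10), i.e. ρ^K ≤ 0.3571.
Since (7/10)^2 = 0.4900 and (7/10)^3 = 0.3430, the smallest such K is 3.

3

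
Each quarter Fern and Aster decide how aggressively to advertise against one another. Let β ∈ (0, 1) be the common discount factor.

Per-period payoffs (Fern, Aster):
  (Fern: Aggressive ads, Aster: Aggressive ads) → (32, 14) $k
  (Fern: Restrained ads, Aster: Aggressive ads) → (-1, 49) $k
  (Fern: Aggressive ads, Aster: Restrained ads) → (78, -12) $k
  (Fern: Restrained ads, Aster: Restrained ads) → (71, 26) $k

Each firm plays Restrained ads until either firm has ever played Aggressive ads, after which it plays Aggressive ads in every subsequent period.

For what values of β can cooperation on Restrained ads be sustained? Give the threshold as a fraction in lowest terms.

Fern's threshold: (78−71)/(78−32) = 7/46.
Aster's threshold: (49−26)/(49−14) = 23/35.
7/46 < 23/35, so Aster binds and β* = 23/35.

23/35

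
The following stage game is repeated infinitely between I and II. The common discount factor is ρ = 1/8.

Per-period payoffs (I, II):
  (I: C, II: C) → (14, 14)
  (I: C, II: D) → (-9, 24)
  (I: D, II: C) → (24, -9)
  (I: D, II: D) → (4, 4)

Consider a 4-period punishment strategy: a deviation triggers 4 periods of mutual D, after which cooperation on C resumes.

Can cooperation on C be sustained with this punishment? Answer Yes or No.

No

Comparing payoff streams over the 5 periods until play realigns: cooperate → 14(1+ρ+…+ρ^4); deviate → 24 + 4(ρ+…+ρ^4).
Cooperation is sustained iff (14−4)(ρ+…+ρ^4) ≥ 24−14.
ρ+…+ρ^4 = 1/8·(1−(1/8)^4)/(1−1/8) = 0.1428, and (24−14)/(14−4) = 1.0000.
0.1428 < 1.0000, so cooperation is not sustainable.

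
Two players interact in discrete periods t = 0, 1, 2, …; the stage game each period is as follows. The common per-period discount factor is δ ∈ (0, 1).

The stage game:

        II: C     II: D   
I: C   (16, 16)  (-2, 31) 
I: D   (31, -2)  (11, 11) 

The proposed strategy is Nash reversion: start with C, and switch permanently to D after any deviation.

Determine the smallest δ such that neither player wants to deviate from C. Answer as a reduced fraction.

16/(1−δ) ≥ 31 + 11δ/(1−δ)
16 ≥ 31 − 20δ
δ ≥ 15/20 = 3/4.

3/4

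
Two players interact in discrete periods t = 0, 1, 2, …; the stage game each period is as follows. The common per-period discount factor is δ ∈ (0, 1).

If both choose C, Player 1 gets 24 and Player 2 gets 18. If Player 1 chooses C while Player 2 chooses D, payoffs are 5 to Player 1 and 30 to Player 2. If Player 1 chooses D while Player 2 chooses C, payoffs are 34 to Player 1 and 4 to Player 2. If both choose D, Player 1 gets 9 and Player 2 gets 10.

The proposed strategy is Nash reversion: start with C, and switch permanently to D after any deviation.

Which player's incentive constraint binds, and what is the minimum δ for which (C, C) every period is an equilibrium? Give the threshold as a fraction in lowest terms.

Player 1's threshold: (34−24)/(34−9) = 2/5.
Player 2's threshold: (30−18)/(30−10) = 3/5.
2/5 < 3/5, so Player 2 binds and δ* = 3/5.

Player 2; δ ≥ 3/5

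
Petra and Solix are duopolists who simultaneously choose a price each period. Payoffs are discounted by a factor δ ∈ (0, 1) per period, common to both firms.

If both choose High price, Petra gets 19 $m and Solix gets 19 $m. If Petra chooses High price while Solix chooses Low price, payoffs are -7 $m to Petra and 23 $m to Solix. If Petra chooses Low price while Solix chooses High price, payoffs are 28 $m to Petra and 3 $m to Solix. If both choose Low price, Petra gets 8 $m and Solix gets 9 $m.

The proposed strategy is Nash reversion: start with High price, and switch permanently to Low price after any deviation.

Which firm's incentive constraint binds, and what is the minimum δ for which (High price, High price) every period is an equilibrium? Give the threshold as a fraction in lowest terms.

Petra; δ ≥ 9/20

Petra's threshold: (28−19)/(28−8) = 9/20.
Solix's threshold: (23−19)/(23−9) = 2/7.
9/20 > 2/7, so Petra binds and δ* = 9/20.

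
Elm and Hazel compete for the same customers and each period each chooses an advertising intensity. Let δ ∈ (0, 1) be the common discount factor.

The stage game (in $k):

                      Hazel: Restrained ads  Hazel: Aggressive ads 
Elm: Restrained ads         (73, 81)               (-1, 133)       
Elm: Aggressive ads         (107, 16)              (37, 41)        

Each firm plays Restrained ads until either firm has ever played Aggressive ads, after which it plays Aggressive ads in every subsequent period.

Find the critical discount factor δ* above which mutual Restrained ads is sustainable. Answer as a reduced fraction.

13/23

Elm: cooperation gives 73 each period; deviation gives 107 once then 37 forever.
  73/(1−δ) ≥ 107 + 37δ/(1−δ) ⇒ δ ≥ 34/70 = 17/35.
Hazel: cooperation gives 81 each period; deviation gives 133 once then 41 forever.
  δ ≥ 52/92 = 13/23.
Both must hold, so the binding constraint is Hazel's: δ ≥ 13/23.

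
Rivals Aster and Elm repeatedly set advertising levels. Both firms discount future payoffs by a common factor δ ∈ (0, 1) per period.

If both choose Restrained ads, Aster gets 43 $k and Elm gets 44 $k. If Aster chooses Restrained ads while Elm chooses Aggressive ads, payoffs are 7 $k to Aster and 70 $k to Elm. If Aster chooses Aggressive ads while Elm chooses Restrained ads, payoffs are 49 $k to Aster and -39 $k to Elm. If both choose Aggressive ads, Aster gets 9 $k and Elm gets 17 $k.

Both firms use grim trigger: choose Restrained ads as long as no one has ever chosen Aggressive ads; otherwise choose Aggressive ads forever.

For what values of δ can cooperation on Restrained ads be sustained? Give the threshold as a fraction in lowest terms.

26/53

Aster's threshold: (49−43)/(49−9) = 3/20.
Elm's threshold: (70−44)/(70−17) = 26/53.
3/20 < 26/53, so Elm binds and δ* = 26/53.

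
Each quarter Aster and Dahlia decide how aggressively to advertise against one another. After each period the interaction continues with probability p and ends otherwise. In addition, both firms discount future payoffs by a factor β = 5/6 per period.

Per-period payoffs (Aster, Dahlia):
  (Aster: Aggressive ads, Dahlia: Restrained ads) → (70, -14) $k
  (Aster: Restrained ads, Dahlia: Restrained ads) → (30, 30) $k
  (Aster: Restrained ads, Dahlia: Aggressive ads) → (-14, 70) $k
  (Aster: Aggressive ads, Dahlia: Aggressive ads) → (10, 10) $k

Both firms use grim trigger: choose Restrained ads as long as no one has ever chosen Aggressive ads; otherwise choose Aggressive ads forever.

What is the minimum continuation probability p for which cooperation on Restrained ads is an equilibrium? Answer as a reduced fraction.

4/5

With continuation probability p and discount β, the effective per-period discount factor is βp.
Grim-trigger IC: βp ≥ (70−30)/(70−10) = 2/3.
So p ≥ (2/3)/(5/6) = 4/5.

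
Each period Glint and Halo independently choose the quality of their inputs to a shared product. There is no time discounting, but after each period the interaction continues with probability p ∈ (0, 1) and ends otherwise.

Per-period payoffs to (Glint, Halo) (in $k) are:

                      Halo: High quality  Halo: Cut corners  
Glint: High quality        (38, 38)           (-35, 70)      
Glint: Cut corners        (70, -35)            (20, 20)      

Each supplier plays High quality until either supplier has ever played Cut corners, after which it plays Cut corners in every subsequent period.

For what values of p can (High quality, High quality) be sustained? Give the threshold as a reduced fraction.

16/25

With no time discounting, the continuation probability p plays the role of the discount factor.
Grim-trigger IC: 38/(1−p) ≥ 70 + 20p/(1−p) ⇒ p ≥ (70−38)/(70−20) = 16/25.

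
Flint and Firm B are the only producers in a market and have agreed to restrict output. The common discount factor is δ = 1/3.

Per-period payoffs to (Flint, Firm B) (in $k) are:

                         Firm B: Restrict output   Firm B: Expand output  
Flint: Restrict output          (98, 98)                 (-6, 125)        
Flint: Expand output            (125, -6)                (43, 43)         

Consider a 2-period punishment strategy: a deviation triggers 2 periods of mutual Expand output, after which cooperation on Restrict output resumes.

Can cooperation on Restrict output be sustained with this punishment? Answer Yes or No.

A one-shot deviation gives 125 now, then 43 for 2 periods, then back to 98.
Gain from deviating: (125−98) today; loss: (98−43) in each of the next 2 periods.
No-deviation condition: (98−43)(δ+…+δ^2) ≥ 125−98, i.e. δ+…+δ^2 ≥ 27/55.
At δ = 1/3: δ+…+δ^2 = 0.4444 < 0.4909.
So cooperation is not sustainable.

No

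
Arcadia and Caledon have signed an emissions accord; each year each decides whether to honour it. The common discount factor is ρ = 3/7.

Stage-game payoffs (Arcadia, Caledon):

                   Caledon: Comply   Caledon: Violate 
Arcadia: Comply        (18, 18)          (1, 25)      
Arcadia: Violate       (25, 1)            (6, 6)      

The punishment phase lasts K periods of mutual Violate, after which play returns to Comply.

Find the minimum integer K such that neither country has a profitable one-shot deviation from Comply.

2

Need Σ_{k=1}^{K} ρ^k ≥ (25−18)/(18−6) = 0.5833 at ρ = 3/7.
At K = 1 the sum is 0.4286 < 0.5833; at K = 2 it is 0.6122 ≥ 0.5833.
So the minimum punishment length is K = 2.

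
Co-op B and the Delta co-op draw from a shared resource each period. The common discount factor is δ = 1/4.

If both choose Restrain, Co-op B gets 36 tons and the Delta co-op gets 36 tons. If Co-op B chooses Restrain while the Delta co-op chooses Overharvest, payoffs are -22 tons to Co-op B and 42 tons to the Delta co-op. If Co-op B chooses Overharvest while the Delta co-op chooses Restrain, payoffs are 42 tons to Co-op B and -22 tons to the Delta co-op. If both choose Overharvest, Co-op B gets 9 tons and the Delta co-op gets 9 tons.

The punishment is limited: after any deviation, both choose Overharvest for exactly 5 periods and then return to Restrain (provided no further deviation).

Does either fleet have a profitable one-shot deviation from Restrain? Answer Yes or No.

IC: δ+…+δ^5 ≥ (42−36)/(36−9) = 2/9.
At δ = 1/4: partial sum = 0.3330 ≥ 0.2222. Cooperation sustainable.

No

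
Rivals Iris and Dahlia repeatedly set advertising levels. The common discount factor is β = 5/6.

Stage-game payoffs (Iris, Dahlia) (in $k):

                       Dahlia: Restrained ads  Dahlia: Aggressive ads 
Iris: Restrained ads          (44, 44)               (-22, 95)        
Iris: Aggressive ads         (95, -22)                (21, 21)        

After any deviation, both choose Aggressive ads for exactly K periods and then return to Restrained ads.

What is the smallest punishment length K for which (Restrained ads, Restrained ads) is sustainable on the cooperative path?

No profitable deviation requires (44−21)(β+…+β^K) ≥ 95−44, i.e. β+…+β^K ≥ 51/23 ≈ 2.2174.
With β = 5/6, the partial sums are K=1: 0.8333, K=2: 1.5278, K=3: 2.1065, K=4: 2.5887.
K = 4 is the first length at which the sum reaches 2.2174.

4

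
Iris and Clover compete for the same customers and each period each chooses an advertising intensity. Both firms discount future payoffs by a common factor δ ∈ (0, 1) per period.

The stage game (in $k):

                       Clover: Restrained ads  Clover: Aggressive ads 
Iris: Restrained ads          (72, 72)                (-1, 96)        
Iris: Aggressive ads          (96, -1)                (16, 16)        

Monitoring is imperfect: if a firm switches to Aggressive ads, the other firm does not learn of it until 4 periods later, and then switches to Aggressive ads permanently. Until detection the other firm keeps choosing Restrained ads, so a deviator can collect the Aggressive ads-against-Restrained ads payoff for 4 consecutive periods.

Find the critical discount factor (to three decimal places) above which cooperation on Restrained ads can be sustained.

0.740

Deviating for the 4 undetected periods gains 96−72 = 24 per period over cooperation, then loses 72−16 = 56 per period forever once punishment starts.
Gain: 24(1 + δ + … + δ^3); loss: 56·δ^4/(1−δ).
No profitable deviation ⇔ 24(1−δ^4) ≤ 56·δ^4, i.e. δ^4 ≥ 24/(24+56) = 3/10.
Hence δ ≥ (3/10)^(1/4) ≈ 0.740.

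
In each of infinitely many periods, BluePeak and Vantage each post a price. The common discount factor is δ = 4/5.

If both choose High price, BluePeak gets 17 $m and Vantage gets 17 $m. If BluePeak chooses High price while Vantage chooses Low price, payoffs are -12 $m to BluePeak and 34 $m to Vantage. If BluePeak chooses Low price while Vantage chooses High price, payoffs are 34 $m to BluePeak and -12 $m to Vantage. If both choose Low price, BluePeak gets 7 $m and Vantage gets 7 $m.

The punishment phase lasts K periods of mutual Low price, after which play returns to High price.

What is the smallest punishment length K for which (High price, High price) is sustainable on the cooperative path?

3

Need Σ_{k=1}^{K} δ^k ≥ (34−17)/(17−7) = 1.7000 at δ = 4/5.
At K = 2 the sum is 1.4400 < 1.7000; at K = 3 it is 1.9520 ≥ 1.7000.
So the minimum punishment length is K = 3.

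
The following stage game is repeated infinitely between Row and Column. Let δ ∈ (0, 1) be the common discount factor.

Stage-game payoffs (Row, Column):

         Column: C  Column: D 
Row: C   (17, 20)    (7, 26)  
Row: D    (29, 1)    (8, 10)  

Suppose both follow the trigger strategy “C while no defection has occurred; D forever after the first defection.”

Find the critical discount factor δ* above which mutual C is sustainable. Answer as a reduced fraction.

4/7

Row: cooperation gives 17 each period; deviation gives 29 once then 8 forever.
  17/(1−δ) ≥ 29 + 8δ/(1−δ) ⇒ δ ≥ 12/21 = 4/7.
Column: cooperation gives 20 each period; deviation gives 26 once then 10 forever.
  δ ≥ 6/16 = 3/8.
Both must hold, so the binding constraint is Row's: δ ≥ 4/7.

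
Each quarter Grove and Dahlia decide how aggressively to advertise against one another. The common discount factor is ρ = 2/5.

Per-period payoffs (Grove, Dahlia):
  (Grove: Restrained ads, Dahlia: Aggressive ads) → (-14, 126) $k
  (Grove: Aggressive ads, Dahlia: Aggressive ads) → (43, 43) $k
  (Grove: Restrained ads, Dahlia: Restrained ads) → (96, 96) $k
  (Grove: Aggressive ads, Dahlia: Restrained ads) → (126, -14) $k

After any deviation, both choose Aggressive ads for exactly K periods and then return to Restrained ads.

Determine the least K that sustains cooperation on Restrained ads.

No profitable deviation requires (96−43)(ρ+…+ρ^K) ≥ 126−96, i.e. ρ+…+ρ^K ≥ 30/53 ≈ 0.5660.
With ρ = 2/5, the partial sums are K=1: 0.4000, K=2: 0.5600, K=3: 0.6240.
K = 3 is the first length at which the sum reaches 0.5660.

3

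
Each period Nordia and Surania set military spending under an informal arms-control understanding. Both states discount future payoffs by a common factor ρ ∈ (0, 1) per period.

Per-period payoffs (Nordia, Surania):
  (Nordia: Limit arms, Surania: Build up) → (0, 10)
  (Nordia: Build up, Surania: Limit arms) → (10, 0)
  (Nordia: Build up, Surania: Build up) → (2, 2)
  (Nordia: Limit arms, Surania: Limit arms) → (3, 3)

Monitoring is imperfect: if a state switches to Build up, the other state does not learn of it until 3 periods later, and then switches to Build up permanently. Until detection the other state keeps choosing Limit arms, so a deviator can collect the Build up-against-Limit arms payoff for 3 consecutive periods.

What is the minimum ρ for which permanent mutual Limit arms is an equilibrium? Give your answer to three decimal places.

A deviator earns 10 for 3 periods, then 2 forever; cooperating earns 3 forever. Multiplying the IC by (1−ρ):
3 ≥ 10(1−ρ^3) + 2ρ^3, so 8·ρ^3 ≥ 7 and ρ^3 ≥ 7/8.
ρ ≥ (7/8)^(1/3) ≈ 0.956.

0.956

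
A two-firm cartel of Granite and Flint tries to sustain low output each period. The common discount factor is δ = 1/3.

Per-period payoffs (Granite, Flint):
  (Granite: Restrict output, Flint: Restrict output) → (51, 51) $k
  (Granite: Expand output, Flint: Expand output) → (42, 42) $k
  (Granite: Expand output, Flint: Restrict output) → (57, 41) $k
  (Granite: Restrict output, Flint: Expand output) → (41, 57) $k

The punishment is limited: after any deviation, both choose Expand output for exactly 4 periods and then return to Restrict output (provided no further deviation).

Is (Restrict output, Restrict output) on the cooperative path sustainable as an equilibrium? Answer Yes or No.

Comparing payoff streams over the 5 periods until play realigns: cooperate → 51(1+δ+…+δ^4); deviate → 57 + 42(δ+…+δ^4).
Cooperation is sustained iff (51−42)(δ+…+δ^4) ≥ 57−51.
δ+…+δ^4 = 1/3·(1−(1/3)^4)/(1−1/3) = 0.4938, and (57−51)/(51−42) = 0.6667.
0.4938 < 0.6667, so cooperation is not sustainable.

No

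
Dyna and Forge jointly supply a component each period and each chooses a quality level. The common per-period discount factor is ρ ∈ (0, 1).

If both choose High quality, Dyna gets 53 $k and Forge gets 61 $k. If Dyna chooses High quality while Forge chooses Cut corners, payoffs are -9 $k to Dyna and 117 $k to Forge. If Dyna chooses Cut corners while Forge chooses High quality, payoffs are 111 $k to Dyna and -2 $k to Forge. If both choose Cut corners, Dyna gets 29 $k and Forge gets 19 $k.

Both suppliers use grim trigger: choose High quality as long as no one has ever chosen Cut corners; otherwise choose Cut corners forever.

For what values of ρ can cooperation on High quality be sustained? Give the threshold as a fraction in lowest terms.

Dyna's threshold: (111−53)/(111−29) = 29/41.
Forge's threshold: (117−61)/(117−19) = 4/7.
29/41 > 4/7, so Dyna binds and ρ* = 29/41.

29/41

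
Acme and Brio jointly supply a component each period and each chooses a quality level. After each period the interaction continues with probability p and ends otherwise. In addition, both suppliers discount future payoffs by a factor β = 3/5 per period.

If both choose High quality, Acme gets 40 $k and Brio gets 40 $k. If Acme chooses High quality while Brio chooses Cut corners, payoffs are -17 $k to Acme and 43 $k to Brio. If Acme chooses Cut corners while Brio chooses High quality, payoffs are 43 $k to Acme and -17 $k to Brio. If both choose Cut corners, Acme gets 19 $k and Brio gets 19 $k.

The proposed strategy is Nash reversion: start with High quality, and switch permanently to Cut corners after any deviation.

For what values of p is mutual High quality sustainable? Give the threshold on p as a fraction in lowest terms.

With continuation probability p and discount β, the effective per-period discount factor is βp.
Grim-trigger IC: βp ≥ (43−40)/(43−19) = 1/8.
So p ≥ (1/8)/(3/5) = 5/24.

5/24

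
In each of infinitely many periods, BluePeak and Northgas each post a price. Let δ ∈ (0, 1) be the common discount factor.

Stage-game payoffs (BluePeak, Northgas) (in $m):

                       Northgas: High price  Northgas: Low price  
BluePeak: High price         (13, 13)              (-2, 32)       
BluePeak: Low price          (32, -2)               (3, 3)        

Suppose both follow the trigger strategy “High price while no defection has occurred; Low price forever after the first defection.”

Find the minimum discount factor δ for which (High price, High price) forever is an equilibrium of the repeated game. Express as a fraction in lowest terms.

Cooperation forever yields 13 each period: 13/(1−δ).
Deviating yields 32 once, then 3 forever: 32 + 3δ/(1−δ).
No profitable deviation requires 13/(1−δ) ≥ 32 + 3δ/(1−δ).
Multiplying by (1−δ): 13 ≥ 32(1−δ) + 3δ = 32 − 29δ.
So 29δ ≥ 19, i.e. δ ≥ 19/29.

19/29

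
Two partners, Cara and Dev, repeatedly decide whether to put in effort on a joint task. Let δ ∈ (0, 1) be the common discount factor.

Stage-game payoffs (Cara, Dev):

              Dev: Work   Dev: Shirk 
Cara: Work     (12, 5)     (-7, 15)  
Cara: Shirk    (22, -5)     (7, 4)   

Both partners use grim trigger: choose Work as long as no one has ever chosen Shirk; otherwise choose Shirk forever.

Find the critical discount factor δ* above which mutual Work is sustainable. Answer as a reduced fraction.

Cara's threshold: (22−12)/(22−7) = 2/3.
Dev's threshold: (15−5)/(15−4) = 10/11.
2/3 < 10/11, so Dev binds and δ* = 10/11.

10/11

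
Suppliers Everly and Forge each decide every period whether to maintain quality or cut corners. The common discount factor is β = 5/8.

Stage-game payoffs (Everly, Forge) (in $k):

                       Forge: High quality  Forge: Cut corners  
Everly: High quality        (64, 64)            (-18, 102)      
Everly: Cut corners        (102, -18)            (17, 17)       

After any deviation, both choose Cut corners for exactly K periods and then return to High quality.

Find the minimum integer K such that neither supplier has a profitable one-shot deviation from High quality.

No profitable deviation requires (64−17)(β+…+β^K) ≥ 102−64, i.e. β+…+β^K ≥ 38/47 ≈ 0.8085.
With β = 5/8, the partial sums are K=1: 0.6250, K=2: 1.0156.
K = 2 is the first length at which the sum reaches 0.8085.

2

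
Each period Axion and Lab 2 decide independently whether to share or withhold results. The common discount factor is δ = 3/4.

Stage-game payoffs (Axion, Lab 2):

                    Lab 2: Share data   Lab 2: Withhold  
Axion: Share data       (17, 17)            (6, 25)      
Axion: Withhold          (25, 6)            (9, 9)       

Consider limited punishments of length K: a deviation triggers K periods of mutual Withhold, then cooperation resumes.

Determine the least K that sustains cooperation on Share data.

No profitable deviation requires (17−9)(δ+…+δ^K) ≥ 25−17, i.e. δ+…+δ^K ≥ 1 ≈ 1.0000.
With δ = 3/4, the partial sums are K=1: 0.7500, K=2: 1.3125.
K = 2 is the first length at which the sum reaches 1.0000.

2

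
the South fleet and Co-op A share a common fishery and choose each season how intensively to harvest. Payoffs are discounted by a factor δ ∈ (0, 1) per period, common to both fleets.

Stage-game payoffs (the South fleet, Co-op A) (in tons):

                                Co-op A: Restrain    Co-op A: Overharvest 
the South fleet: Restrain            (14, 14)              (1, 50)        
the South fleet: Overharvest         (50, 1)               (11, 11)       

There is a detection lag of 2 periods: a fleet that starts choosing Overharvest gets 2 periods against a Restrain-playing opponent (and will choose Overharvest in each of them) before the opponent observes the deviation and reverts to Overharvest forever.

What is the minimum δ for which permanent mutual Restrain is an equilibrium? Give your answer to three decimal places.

Deviating for the 2 undetected periods gains 50−14 = 36 per period over cooperation, then loses 14−11 = 3 per period forever once punishment starts.
Gain: 36(1 + δ + … + δ^1); loss: 3·δ^2/(1−δ).
No profitable deviation ⇔ 36(1−δ^2) ≤ 3·δ^2, i.e. δ^2 ≥ 36/(36+3) = 12/13.
Hence δ ≥ (12/13)^(1/2) ≈ 0.961.

0.961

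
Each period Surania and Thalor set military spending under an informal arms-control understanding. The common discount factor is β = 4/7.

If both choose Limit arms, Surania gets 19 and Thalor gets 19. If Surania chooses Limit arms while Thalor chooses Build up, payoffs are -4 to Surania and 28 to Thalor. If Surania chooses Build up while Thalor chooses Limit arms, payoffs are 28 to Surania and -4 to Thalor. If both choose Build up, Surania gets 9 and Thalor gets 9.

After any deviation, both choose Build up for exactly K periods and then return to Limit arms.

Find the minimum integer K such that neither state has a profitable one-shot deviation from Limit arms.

IC: β(1−β^K)/(1−β) ≥ (28−19)/(19−9) = 9/10.
With β = 4/7: need 1 − β^K ≥ 9/10·(1−4/7)/(4/7), i.e. β^K ≤ 0.3250.
Since (4/7)^2 = 0.3265 and (4/7)^3 = 0.1866, the smallest such K is 3.

3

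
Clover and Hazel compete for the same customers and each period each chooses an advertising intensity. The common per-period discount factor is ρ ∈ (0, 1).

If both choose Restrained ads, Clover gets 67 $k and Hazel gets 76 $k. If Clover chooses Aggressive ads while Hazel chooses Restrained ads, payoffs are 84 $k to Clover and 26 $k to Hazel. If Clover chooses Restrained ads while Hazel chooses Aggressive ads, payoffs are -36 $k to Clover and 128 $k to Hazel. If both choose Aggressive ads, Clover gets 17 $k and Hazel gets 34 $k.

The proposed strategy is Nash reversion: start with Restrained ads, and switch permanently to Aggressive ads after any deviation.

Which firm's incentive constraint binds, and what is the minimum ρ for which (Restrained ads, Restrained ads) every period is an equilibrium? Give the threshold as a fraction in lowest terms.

Hazel; ρ ≥ 26/47

Clover's threshold: (84−67)/(84−17) = 17/67.
Hazel's threshold: (128−76)/(128−34) = 26/47.
17/67 < 26/47, so Hazel binds and ρ* = 26/47.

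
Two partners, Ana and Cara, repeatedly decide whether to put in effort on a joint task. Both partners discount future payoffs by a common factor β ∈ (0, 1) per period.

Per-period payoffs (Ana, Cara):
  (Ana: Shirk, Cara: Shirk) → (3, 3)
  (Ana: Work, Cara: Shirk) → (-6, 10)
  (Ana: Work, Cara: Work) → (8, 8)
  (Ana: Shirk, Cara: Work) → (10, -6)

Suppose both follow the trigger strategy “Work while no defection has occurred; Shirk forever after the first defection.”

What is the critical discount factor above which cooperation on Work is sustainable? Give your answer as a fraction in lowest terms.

2/7

8/(1−β) ≥ 10 + 3β/(1−β)
8 ≥ 10 − 7β
β ≥ 2/7.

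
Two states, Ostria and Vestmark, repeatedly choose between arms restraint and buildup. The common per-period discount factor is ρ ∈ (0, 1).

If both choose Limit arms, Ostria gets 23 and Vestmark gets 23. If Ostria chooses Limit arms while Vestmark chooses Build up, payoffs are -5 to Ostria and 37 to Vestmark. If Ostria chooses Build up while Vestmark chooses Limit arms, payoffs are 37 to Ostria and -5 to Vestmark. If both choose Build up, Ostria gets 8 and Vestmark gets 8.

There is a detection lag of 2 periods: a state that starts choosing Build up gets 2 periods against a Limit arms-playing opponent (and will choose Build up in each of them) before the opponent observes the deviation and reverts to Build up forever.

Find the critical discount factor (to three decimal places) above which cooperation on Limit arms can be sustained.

Deviating for the 2 undetected periods gains 37−23 = 14 per period over cooperation, then loses 23−8 = 15 per period forever once punishment starts.
Gain: 14(1 + ρ + … + ρ^1); loss: 15·ρ^2/(1−ρ).
No profitable deviation ⇔ 14(1−ρ^2) ≤ 15·ρ^2, i.e. ρ^2 ≥ 14/(14+15) = 14/29.
Hence ρ ≥ (14/29)^(1/2) ≈ 0.695.

0.695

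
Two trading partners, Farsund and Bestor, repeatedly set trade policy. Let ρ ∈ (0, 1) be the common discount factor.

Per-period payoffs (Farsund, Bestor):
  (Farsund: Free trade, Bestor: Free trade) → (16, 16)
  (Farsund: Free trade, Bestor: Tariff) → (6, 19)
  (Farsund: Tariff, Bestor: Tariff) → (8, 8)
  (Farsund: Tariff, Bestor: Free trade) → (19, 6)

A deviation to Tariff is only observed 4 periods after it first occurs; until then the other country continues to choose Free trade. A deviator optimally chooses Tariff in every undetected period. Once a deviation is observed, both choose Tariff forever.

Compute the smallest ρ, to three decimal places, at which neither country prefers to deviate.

Deviating for the 4 undetected periods gains 19−16 = 3 per period over cooperation, then loses 16−8 = 8 per period forever once punishment starts.
Gain: 3(1 + ρ + … + ρ^3); loss: 8·ρ^4/(1−ρ).
No profitable deviation ⇔ 3(1−ρ^4) ≤ 8·ρ^4, i.e. ρ^4 ≥ 3/(3+8) = 3/11.
Hence ρ ≥ (3/11)^(1/4) ≈ 0.723.

0.723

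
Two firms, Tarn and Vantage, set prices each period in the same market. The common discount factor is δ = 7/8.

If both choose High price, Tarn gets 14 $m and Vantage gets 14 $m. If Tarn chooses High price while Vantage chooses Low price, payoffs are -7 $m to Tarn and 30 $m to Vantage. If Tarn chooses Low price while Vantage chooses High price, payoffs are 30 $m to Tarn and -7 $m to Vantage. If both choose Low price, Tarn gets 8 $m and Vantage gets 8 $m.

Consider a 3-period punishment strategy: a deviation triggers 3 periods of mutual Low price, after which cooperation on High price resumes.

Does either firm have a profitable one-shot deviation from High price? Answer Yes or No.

Yes

A one-shot deviation gives 30 now, then 8 for 3 periods, then back to 14.
Gain from deviating: (30−14) today; loss: (14−8) in each of the next 3 periods.
No-deviation condition: (14−8)(δ+…+δ^3) ≥ 30−14, i.e. δ+…+δ^3 ≥ 8/3.
At δ = 7/8: δ+…+δ^3 = 2.3105 < 2.6667.
So cooperation is not sustainable.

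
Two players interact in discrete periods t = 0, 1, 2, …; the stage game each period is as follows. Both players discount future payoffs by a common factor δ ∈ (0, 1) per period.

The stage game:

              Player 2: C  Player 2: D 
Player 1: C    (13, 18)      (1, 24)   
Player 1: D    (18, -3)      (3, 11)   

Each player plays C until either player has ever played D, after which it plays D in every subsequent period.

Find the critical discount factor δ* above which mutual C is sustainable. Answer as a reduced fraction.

Player 1: cooperation gives 13 each period; deviation gives 18 once then 3 forever.
  13/(1−δ) ≥ 18 + 3δ/(1−δ) ⇒ δ ≥ 5/15 = 1/3.
Player 2: cooperation gives 18 each period; deviation gives 24 once then 11 forever.
  δ ≥ 6/13.
Both must hold, so the binding constraint is Player 2's: δ ≥ 6/13.

6/13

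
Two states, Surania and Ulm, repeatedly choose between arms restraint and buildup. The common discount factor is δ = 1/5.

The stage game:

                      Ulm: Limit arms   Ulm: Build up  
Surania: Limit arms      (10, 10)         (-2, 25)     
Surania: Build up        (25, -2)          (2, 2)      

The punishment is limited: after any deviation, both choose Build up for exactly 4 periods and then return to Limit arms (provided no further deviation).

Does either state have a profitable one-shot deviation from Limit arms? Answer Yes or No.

Yes

IC: δ+…+δ^4 ≥ (25−10)/(10−2) = 15/8.
At δ = 1/5: partial sum = 0.2496 < 1.8750. Cooperation not sustainable.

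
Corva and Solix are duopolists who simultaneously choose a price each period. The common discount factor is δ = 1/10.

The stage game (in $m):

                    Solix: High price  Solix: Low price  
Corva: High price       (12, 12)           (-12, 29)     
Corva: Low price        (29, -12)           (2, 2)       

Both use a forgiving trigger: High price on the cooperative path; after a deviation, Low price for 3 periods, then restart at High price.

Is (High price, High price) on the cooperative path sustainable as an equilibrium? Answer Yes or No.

No

IC: δ+…+δ^3 ≥ (29−12)/(12−2) = 17/10.
At δ = 1/10: partial sum = 0.1110 < 1.7000. Cooperation not sustainable.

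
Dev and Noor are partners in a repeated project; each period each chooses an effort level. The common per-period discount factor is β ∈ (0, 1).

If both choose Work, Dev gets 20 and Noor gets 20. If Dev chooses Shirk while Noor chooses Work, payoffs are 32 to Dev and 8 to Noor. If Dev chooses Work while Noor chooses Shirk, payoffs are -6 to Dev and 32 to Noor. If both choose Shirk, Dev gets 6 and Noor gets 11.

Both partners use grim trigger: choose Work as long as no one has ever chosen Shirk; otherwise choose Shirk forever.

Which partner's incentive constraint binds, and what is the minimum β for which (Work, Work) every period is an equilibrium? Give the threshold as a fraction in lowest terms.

Dev: cooperation gives 20 each period; deviation gives 32 once then 6 forever.
  20/(1−β) ≥ 32 + 6β/(1−β) ⇒ β ≥ 12/26 = 6/13.
Noor: cooperation gives 20 each period; deviation gives 32 once then 11 forever.
  β ≥ 12/21 = 4/7.
Both must hold, so the binding constraint is Noor's: β ≥ 4/7.

Noor; β ≥ 4/7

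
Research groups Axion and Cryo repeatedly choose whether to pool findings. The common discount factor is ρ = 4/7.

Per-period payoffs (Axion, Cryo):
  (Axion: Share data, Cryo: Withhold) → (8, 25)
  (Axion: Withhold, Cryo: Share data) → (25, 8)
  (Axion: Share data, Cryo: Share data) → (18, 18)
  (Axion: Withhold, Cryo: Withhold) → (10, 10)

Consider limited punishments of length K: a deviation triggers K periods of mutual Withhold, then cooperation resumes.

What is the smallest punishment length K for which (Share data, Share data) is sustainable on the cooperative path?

IC: ρ(1−ρ^K)/(1−ρ) ≥ (25−18)/(18−10) = 7/8.
With ρ = 4/7: need 1 − ρ^K ≥ 7/8·(1−4/7)/(4/7), i.e. ρ^K ≤ 0.3438.
Since (4/7)^1 = 0.5714 and (4/7)^2 = 0.3265, the smallest such K is 2.

2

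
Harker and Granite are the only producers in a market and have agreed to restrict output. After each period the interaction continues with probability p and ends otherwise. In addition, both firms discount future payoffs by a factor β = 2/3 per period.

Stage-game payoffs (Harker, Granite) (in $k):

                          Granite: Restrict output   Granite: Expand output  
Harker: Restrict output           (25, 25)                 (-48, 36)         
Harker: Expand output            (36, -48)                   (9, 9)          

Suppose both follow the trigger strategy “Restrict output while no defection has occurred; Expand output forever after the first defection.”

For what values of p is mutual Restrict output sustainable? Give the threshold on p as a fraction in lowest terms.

11/18

With continuation probability p and discount β, the effective per-period discount factor is βp.
Grim-trigger IC: βp ≥ (36−25)/(36−9) = 11/27.
So p ≥ (11/27)/(2/3) = 11/18.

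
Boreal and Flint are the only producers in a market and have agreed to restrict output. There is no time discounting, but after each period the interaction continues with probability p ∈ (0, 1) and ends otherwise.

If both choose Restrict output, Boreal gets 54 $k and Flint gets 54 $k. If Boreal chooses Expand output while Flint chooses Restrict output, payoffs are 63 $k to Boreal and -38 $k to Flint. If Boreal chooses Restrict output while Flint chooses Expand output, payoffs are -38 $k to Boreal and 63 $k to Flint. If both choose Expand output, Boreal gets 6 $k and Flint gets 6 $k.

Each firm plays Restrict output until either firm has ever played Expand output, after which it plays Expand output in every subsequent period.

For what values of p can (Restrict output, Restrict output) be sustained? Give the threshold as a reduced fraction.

Expected cooperation value is 54 + p·54 + p²·54 + … = 54/(1−p); deviation gives 63 + p·6/(1−p).
54 ≥ 63(1−p) + 6p ⇒ 57p ≥ 9 ⇒ p ≥ 9/57 = 3/19.

3/19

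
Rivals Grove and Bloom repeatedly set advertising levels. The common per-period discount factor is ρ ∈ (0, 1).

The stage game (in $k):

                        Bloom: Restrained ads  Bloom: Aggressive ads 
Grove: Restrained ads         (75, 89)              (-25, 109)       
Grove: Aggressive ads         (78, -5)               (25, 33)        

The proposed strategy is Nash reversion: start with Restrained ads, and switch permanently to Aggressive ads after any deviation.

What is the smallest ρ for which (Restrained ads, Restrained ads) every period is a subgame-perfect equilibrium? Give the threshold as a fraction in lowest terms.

Grove: cooperation gives 75 each period; deviation gives 78 once then 25 forever.
  75/(1−ρ) ≥ 78 + 25ρ/(1−ρ) ⇒ ρ ≥ 3/53.
Bloom: cooperation gives 89 each period; deviation gives 109 once then 33 forever.
  ρ ≥ 20/76 = 5/19.
Both must hold, so the binding constraint is Bloom's: ρ ≥ 5/19.

5/19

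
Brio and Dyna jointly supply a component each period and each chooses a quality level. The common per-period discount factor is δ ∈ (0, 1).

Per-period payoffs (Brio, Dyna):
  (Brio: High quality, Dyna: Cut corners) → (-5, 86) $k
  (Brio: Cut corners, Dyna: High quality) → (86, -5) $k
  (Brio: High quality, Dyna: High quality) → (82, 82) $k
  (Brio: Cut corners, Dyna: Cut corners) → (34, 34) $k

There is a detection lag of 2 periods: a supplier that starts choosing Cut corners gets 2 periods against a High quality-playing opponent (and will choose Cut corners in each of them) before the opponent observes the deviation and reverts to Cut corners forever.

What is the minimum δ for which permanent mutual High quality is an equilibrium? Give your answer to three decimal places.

0.277

The best deviation is to choose Cut corners for all 2 undetected periods, earning 86 each, then 34 forever once detected.
Deviation value: 86(1−δ^2)/(1−δ) + 34δ^2/(1−δ); cooperation value: 82/(1−δ).
IC: 82 ≥ 86(1−δ^2) + 34δ^2 = 86 − 52δ^2.
So δ^2 ≥ 4/52 = 1/13, giving δ ≥ (1/13)^(1/2) ≈ 0.277.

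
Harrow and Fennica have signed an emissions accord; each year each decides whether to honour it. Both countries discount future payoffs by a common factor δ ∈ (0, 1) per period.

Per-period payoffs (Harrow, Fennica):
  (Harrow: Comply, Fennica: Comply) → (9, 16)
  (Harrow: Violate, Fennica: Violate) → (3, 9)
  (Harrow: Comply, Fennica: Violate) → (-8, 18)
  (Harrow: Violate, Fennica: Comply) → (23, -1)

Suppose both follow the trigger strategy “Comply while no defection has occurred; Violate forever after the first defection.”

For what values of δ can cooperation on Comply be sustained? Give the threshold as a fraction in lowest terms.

7/10

Harrow: cooperation gives 9 each period; deviation gives 23 once then 3 forever.
  9/(1−δ) ≥ 23 + 3δ/(1−δ) ⇒ δ ≥ 14/20 = 7/10.
Fennica: cooperation gives 16 each period; deviation gives 18 once then 9 forever.
  δ ≥ 2/9.
Both must hold, so the binding constraint is Harrow's: δ ≥ 7/10.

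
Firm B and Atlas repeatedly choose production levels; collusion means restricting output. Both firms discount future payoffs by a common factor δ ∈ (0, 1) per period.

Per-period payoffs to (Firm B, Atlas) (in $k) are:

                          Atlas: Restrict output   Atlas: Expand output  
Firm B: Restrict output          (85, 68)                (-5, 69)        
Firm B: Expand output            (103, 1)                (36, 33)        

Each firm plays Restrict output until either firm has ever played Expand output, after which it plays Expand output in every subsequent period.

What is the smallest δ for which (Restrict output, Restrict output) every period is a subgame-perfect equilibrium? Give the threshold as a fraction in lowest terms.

18/67

For Firm B: deviation gain 103−85 = 18, per-period punishment loss 85−36 = 49. IC gives δ ≥ 18/67.
For Atlas: gain 1, loss 35 per period, so δ ≥ 1/36.
The tighter constraint is Firm B's, so cooperation needs δ ≥ 18/67.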